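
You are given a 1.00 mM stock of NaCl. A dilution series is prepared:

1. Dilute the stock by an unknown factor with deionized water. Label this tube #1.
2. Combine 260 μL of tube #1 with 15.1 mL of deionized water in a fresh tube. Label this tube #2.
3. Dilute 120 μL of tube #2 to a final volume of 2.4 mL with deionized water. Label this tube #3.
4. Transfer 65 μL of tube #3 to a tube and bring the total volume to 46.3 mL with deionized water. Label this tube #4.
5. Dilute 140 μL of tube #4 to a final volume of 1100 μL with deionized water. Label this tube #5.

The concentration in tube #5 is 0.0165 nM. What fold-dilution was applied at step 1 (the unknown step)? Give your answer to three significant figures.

Step 1: unknown factor x
Step 2: 260 μL + 15.1 mL = 15360 μL total → factor 15360/260 = 59.077
Step 3: 120 μL brought to 2.4 mL → factor 2400/120 = 20
Step 4: 65 μL brought to 46.3 mL → factor 46300/65 = 712.31
Step 5: 140 μL brought to 1100 μL → factor 1100/140 = 7.8571
Product of known-step factors = 6.6127 × 10^6
Overall factor = 1.00 mM / (0.0165 nM) = 6.0606 × 10^7
x = 6.0606 × 10^7 / 6.6127 × 10^6 = 9.17

9.17-fold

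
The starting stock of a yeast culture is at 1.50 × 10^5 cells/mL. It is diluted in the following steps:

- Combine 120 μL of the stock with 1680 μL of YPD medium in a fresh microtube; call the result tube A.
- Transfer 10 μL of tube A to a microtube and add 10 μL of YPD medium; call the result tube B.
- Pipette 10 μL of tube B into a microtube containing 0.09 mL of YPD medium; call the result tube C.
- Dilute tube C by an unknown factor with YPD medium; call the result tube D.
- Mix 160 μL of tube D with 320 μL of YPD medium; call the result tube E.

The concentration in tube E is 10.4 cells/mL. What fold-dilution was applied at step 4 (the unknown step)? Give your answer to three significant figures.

Step 1: 120 μL + 1680 μL = 1800 μL total → factor 1800/120 = 15
Step 2: 10 μL + 10 μL = 20 μL total → factor 20/10 = 2
Step 3: 10 μL + 0.09 mL = 100 μL total → factor 100/10 = 10
Step 4: unknown factor x
Step 5: 160 μL + 320 μL = 480 μL total → factor 480/160 = 3
Product of known-step factors = 900
Overall factor = 1.50 × 10^5 cells/mL / (10.4 cells/mL) = 14423
x = 14423 / 900 = 16.0

16.0-fold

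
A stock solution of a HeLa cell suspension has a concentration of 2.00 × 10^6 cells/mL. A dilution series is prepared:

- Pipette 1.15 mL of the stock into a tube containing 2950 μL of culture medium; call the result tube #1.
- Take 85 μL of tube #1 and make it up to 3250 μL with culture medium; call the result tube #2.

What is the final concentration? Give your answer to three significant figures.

1.47 × 10^4 cells/mL

Step 1: 1.15 mL + 2950 μL = 4.1 mL total → factor 4.1/1.15 = 3.5652
Step 2: 85 μL brought to 3250 μL → factor 3250/85 = 38.235
Overall dilution factor = 3.5652 × 38.235 = 136.32
Final = 2.00 × 10^6 cells/mL / 136.32 = 1.47 × 10^4 cells/mL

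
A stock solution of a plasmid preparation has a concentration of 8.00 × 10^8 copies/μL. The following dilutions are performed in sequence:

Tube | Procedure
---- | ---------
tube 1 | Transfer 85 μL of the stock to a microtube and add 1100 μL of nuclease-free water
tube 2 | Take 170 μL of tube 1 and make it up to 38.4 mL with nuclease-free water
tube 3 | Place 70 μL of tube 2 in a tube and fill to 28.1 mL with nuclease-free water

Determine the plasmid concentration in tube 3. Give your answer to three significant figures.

Step 1: 85 μL + 1100 μL = 1185 μL total → factor 1185/85 = 13.941
Step 2: 170 μL brought to 38.4 mL → factor 38400/170 = 225.88
Step 3: 70 μL brought to 28.1 mL → factor 28100/70 = 401.43
Overall dilution factor = 13.941 × 225.88 × 401.43 = 1.2641 × 10^6
Final = 8.00 × 10^8 copies/μL / 1.2641 × 10^6 = 633 copies/μL

633 copies/μL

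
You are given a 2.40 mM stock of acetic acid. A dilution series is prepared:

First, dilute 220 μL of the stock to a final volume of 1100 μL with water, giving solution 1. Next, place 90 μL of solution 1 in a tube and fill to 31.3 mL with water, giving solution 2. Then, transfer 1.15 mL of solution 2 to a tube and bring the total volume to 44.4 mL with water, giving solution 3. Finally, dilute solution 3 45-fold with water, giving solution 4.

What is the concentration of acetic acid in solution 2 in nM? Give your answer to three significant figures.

Step 1: 220 μL brought to 1100 μL → factor 1100/220 = 5
Step 2: 90 μL brought to 31.3 mL → factor 31300/90 = 347.78
Dilution factor through solution 2 = 5 × 347.78 = 1738.9
[solution 2] = 2.40 mM / 1738.9 = 0.001380 mM = 1.38 × 10^3 nM

1.38 × 10^3 nM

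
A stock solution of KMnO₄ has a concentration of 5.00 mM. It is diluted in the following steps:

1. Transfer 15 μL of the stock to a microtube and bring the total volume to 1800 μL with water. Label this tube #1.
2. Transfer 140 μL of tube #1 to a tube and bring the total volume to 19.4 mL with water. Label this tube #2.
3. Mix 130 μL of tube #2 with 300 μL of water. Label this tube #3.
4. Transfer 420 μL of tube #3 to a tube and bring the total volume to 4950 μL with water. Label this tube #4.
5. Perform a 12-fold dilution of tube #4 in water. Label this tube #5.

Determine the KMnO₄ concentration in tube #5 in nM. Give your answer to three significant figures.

0.643 nM

Step 1: 15 μL brought to 1800 μL → factor 1800/15 = 120
Step 2: 140 μL brought to 19.4 mL → factor 19400/140 = 138.57
Step 3: 130 μL + 300 μL = 430 μL total → factor 430/130 = 3.3077
Step 4: 420 μL brought to 4950 μL → factor 4950/420 = 11.786
Step 5: 12-fold → factor 12
Overall dilution factor = 120 × 138.57 × 3.3077 × 11.786 × 12 = 7.7789 × 10^6
Final = 5.00 mM / 7.7789 × 10^6 = 6.428 × 10^-7 mM = 0.643 nM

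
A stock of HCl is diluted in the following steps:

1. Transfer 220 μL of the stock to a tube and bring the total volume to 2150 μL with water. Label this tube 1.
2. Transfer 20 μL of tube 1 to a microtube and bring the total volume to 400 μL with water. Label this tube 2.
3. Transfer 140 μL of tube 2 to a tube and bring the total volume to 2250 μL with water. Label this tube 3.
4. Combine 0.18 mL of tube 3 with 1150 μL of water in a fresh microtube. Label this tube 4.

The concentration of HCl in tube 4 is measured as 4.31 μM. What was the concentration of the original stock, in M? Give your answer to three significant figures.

0.100 M

Step 1: 220 μL brought to 2150 μL → factor 2150/220 = 9.7727
Step 2: 20 μL brought to 400 μL → factor 400/20 = 20
Step 3: 140 μL brought to 2250 μL → factor 2250/140 = 16.071
Step 4: 0.18 mL + 1150 μL = 1.33 mL total → factor 1.33/0.18 = 7.3889
Overall dilution factor = 9.7727 × 20 × 16.071 × 7.3889 = 23210
Stock = 4.31 μM × 23210 = 1.000 × 10^5 μM = 0.100 M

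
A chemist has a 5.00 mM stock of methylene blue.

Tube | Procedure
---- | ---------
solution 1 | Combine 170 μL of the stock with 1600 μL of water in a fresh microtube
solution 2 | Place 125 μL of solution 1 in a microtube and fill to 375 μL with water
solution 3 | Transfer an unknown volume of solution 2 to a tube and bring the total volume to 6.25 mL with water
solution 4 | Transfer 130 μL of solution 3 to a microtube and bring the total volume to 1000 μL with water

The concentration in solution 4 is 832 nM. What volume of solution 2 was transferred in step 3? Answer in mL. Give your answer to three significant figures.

Step 1: 170 μL + 1600 μL = 1770 μL total → factor 1770/170 = 10.412
Step 2: 125 μL brought to 375 μL → factor 375/125 = 3
Step 3: v brought to 6.25 mL → factor = 6.25 mL/v
Step 4: 130 μL brought to 1000 μL → factor 1000/130 = 7.6923
Product of known-step factors = 240.27
Overall factor = 5.00 mM / (832 nM) = 6009.6
Step-3 factor = 6009.6 / 240.27 = 25.012
v = 6.25 mL / 25.012 = 0.250 mL

0.250 mL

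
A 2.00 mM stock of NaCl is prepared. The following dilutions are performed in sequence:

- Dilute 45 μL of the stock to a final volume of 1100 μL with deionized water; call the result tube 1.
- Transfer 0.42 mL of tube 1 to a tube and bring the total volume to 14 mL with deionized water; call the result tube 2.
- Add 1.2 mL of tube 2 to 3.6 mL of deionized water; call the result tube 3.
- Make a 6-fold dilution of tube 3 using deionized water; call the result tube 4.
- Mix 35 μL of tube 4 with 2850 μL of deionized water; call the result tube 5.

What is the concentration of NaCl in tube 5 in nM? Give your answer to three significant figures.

1.24 nM

Step 1: 45 μL brought to 1100 μL → factor 1100/45 = 24.444
Step 2: 0.42 mL brought to 14 mL → factor 14/0.42 = 33.333
Step 3: 1.2 mL + 3.6 mL = 4.8 mL total → factor 4.8/1.2 = 4
Step 4: 6-fold → factor 6
Step 5: 35 μL + 2850 μL = 2885 μL total → factor 2885/35 = 82.429
Overall dilution factor = 24.444 × 33.333 × 4 × 6 × 82.429 = 1.6119 × 10^6
Final = 2.00 mM / 1.6119 × 10^6 = 1.241 × 10^-6 mM = 1.24 nM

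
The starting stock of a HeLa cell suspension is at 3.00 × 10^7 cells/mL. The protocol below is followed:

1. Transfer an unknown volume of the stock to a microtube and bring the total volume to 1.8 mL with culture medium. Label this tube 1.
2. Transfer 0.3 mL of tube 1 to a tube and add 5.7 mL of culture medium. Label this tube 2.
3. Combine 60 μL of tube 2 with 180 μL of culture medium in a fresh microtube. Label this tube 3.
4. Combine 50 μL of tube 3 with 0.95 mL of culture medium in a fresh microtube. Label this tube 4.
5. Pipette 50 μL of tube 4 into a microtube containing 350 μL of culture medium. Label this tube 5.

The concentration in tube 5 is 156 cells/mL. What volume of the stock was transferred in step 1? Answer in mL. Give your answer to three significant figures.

Step 1: v brought to 1.8 mL → factor = 1.8 mL/v
Step 2: 0.3 mL + 5.7 mL = 6 mL total → factor 6/0.3 = 20
Step 3: 60 μL + 180 μL = 240 μL total → factor 240/60 = 4
Step 4: 50 μL + 0.95 mL = 1000 μL total → factor 1000/50 = 20
Step 5: 50 μL + 350 μL = 400 μL total → factor 400/50 = 8
Product of known-step factors = 12800
Overall factor = 3.00 × 10^7 cells/mL / (156 cells/mL) = 1.9231 × 10^5
Step-1 factor = 1.9231 × 10^5 / 12800 = 15.024
v = 1.8 mL / 15.024 = 0.120 mL

0.120 mL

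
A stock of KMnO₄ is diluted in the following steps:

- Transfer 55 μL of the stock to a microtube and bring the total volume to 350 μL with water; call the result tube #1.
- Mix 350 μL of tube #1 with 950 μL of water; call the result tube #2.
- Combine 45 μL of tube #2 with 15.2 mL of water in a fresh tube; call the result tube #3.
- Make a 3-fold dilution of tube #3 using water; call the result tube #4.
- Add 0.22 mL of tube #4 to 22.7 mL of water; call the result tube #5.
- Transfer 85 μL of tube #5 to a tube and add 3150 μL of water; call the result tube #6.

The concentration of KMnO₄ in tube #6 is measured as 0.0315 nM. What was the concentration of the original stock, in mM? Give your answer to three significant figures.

3.00 mM

Step 1: 55 μL brought to 350 μL → factor 350/55 = 6.3636
Step 2: 350 μL + 950 μL = 1300 μL total → factor 1300/350 = 3.7143
Step 3: 45 μL + 15.2 mL = 15245 μL total → factor 15245/45 = 338.78
Step 4: 3-fold → factor 3
Step 5: 0.22 mL + 22.7 mL = 22.92 mL total → factor 22.92/0.22 = 104.18
Step 6: 85 μL + 3150 μL = 3235 μL total → factor 3235/85 = 38.059
Overall dilution factor = 6.3636 × 3.7143 × 338.78 × 3 × 104.18 × 38.059 = 9.525 × 10^7
Stock = 0.0315 nM × 9.525 × 10^7 = 3.000 × 10^6 nM = 3.00 mM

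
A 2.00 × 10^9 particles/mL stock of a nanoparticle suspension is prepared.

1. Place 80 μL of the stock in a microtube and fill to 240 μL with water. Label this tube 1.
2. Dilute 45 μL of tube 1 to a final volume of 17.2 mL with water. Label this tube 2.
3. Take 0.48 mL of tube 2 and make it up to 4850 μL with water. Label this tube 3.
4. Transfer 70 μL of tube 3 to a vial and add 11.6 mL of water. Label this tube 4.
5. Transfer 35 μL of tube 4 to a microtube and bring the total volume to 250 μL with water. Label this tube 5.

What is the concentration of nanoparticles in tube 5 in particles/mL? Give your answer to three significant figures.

145 particles/mL

Step 1: 80 μL brought to 240 μL → factor 240/80 = 3
Step 2: 45 μL brought to 17.2 mL → factor 17200/45 = 382.22
Step 3: 0.48 mL brought to 4850 μL → factor 4.85/0.48 = 10.104
Step 4: 70 μL + 11.6 mL = 11670 μL total → factor 11670/70 = 166.71
Step 5: 35 μL brought to 250 μL → factor 250/35 = 7.1429
Overall dilution factor = 3 × 382.22 × 10.104 × 166.71 × 7.1429 = 1.3797 × 10^7
Final = 2.00 × 10^9 particles/mL / 1.3797 × 10^7 = 145 particles/mL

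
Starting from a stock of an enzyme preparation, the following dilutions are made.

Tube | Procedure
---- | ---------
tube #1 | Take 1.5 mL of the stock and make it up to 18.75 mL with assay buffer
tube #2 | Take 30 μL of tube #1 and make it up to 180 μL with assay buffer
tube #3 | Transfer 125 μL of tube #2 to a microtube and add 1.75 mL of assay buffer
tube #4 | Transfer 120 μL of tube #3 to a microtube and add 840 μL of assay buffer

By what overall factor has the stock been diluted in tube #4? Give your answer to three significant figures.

9.00 × 10^3

Step 1: 1.5 mL brought to 18.75 mL → factor 18.75/1.5 = 12.5
Step 2: 30 μL brought to 180 μL → factor 180/30 = 6
Step 3: 125 μL + 1.75 mL = 1875 μL total → factor 1875/125 = 15
Step 4: 120 μL + 840 μL = 960 μL total → factor 960/120 = 8
Overall dilution factor = 12.5 × 6 × 15 × 8 = 9000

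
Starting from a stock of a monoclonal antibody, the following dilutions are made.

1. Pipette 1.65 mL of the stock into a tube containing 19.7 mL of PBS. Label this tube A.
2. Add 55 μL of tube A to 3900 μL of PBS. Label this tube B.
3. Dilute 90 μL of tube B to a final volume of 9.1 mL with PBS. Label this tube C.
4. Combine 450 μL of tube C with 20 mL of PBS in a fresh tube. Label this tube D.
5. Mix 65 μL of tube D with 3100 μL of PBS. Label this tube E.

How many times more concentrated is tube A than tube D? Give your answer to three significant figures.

Step 1: 1.65 mL + 19.7 mL = 21.35 mL total → factor 21.35/1.65 = 12.939
Step 2: 55 μL + 3900 μL = 3955 μL total → factor 3955/55 = 71.909
Step 3: 90 μL brought to 9.1 mL → factor 9100/90 = 101.11
Step 4: 450 μL + 20 mL = 20450 μL total → factor 20450/450 = 45.444
Dilution factor to tube A = 12.939; to tube D = 4.2754 × 10^6
[tube A]/[tube D] = (factor to tube D)/(factor to tube A) = 4.2754 × 10^6/12.939 = 3.30 × 10^5

3.30 × 10^5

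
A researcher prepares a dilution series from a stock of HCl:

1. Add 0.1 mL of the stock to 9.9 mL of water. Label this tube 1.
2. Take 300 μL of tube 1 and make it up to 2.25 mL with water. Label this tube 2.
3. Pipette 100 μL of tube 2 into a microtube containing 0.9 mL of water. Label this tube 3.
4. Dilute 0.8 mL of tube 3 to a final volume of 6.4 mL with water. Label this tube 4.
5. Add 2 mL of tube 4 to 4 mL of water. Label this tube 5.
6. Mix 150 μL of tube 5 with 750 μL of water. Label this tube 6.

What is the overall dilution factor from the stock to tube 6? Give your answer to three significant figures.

1.08 × 10^6

Step 1: 0.1 mL + 9.9 mL = 10 mL total → factor 10/0.1 = 100
Step 2: 300 μL brought to 2.25 mL → factor 2250/300 = 7.5
Step 3: 100 μL + 0.9 mL = 1000 μL total → factor 1000/100 = 10
Step 4: 0.8 mL brought to 6.4 mL → factor 6.4/0.8 = 8
Step 5: 2 mL + 4 mL = 6 mL total → factor 6/2 = 3
Step 6: 150 μL + 750 μL = 900 μL total → factor 900/150 = 6
Overall dilution factor = 100 × 7.5 × 10 × 8 × 3 × 6 = 1.08 × 10^6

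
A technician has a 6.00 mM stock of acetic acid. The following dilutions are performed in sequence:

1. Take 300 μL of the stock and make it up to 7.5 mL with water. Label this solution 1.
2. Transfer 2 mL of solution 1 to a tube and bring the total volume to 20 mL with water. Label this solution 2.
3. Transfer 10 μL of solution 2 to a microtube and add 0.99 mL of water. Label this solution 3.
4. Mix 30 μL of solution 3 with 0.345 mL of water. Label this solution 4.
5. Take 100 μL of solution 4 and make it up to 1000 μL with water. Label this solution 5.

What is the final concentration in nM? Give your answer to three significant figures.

1.92 nM

Step 1: 300 μL brought to 7.5 mL → factor 7500/300 = 25
Step 2: 2 mL brought to 20 mL → factor 20/2 = 10
Step 3: 10 μL + 0.99 mL = 1000 μL total → factor 1000/10 = 100
Step 4: 30 μL + 0.345 mL = 375 μL total → factor 375/30 = 12.5
Step 5: 100 μL brought to 1000 μL → factor 1000/100 = 10
Overall dilution factor = 25 × 10 × 100 × 12.5 × 10 = 3.125 × 10^6
Final = 6.00 mM / 3.125 × 10^6 = 1.920 × 10^-6 mM = 1.92 nM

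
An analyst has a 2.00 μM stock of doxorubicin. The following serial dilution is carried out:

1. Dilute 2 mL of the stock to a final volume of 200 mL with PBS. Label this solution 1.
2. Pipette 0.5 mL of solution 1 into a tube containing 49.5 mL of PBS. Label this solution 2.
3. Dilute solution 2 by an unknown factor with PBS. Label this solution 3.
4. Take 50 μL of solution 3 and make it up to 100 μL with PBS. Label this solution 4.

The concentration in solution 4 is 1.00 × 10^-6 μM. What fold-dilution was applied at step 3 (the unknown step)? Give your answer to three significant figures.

100-fold

Step 1: 2 mL brought to 200 mL → factor 200/2 = 100
Step 2: 0.5 mL + 49.5 mL = 50 mL total → factor 50/0.5 = 100
Step 3: unknown factor x
Step 4: 50 μL brought to 100 μL → factor 100/50 = 2
Product of known-step factors = 20000
Overall factor = 2.00 μM / (1.00 × 10^-6 μM) = 2 × 10^6
x = 2 × 10^6 / 20000 = 100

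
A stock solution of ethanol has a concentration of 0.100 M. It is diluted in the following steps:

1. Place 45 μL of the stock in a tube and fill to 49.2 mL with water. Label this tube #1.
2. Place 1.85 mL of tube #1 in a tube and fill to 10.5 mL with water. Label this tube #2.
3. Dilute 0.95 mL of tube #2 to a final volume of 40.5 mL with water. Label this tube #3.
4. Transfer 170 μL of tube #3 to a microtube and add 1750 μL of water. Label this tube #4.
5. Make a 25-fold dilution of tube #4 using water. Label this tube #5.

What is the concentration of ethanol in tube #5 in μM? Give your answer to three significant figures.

0.00134 μM

Step 1: 45 μL brought to 49.2 mL → factor 49200/45 = 1093.3
Step 2: 1.85 mL brought to 10.5 mL → factor 10.5/1.85 = 5.6757
Step 3: 0.95 mL brought to 40.5 mL → factor 40.5/0.95 = 42.632
Step 4: 170 μL + 1750 μL = 1920 μL total → factor 1920/170 = 11.294
Step 5: 25-fold → factor 25
Overall dilution factor = 1093.3 × 5.6757 × 42.632 × 11.294 × 25 = 7.4695 × 10^7
Final = 0.100 M / 7.4695 × 10^7 = 1.339 × 10^-9 M = 0.00134 μM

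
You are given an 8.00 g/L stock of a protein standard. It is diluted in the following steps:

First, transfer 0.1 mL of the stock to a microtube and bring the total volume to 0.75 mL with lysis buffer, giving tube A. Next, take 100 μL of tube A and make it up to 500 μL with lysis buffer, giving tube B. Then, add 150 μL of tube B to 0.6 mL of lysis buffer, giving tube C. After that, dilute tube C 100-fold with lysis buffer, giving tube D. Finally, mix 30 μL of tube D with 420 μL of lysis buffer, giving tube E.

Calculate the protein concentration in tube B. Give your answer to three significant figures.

0.213 g/L

Step 1: 0.1 mL brought to 0.75 mL → factor 0.75/0.1 = 7.5
Step 2: 100 μL brought to 500 μL → factor 500/100 = 5
Dilution factor through tube B = 7.5 × 5 = 37.5
[tube B] = 8.00 g/L / 37.5 = 0.213 g/L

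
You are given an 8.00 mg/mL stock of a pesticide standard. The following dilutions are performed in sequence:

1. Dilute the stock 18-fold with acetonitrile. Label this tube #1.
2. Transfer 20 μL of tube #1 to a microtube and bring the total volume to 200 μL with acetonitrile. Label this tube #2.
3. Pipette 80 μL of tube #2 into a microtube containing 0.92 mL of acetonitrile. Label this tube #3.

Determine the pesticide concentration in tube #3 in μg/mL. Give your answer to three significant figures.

Step 1: 18-fold → factor 18
Step 2: 20 μL brought to 200 μL → factor 200/20 = 10
Step 3: 80 μL + 0.92 mL = 1000 μL total → factor 1000/80 = 12.5
Overall dilution factor = 18 × 10 × 12.5 = 2250
Final = 8.00 mg/mL / 2250 = 0.003556 mg/mL = 3.56 μg/mL

3.56 μg/mL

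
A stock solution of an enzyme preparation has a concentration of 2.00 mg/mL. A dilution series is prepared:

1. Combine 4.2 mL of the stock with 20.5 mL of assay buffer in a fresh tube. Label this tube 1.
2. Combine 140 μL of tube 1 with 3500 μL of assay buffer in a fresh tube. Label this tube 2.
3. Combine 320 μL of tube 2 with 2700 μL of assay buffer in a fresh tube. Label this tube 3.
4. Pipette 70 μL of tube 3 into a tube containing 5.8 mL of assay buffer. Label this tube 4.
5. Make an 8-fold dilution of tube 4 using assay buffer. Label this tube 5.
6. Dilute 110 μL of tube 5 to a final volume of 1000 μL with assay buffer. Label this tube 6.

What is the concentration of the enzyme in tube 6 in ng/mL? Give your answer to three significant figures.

Step 1: 4.2 mL + 20.5 mL = 24.7 mL total → factor 24.7/4.2 = 5.881
Step 2: 140 μL + 3500 μL = 3640 μL total → factor 3640/140 = 26
Step 3: 320 μL + 2700 μL = 3020 μL total → factor 3020/320 = 9.4375
Step 4: 70 μL + 5.8 mL = 5870 μL total → factor 5870/70 = 83.857
Step 5: 8-fold → factor 8
Step 6: 110 μL brought to 1000 μL → factor 1000/110 = 9.0909
Overall dilution factor = 5.881 × 26 × 9.4375 × 83.857 × 8 × 9.0909 = 8.8007 × 10^6
Final = 2.00 mg/mL / 8.8007 × 10^6 = 2.273 × 10^-7 mg/mL = 0.227 ng/mL

0.227 ng/mL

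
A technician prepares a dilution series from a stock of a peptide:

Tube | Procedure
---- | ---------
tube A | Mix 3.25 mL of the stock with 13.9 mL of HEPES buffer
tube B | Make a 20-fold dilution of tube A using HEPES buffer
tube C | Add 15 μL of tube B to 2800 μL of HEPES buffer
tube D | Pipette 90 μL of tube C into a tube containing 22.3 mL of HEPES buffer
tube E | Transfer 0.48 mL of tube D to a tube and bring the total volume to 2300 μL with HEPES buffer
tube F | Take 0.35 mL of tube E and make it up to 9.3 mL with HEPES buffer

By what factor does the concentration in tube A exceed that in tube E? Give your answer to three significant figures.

4.47 × 10^6

Step 1: 3.25 mL + 13.9 mL = 17.15 mL total → factor 17.15/3.25 = 5.2769
Step 2: 20-fold → factor 20
Step 3: 15 μL + 2800 μL = 2815 μL total → factor 2815/15 = 187.67
Step 4: 90 μL + 22.3 mL = 22390 μL total → factor 22390/90 = 248.78
Step 5: 0.48 mL brought to 2300 μL → factor 2.3/0.48 = 4.7917
Dilution factor to tube A = 5.2769; to tube E = 2.361 × 10^7
[tube A]/[tube E] = (factor to tube E)/(factor to tube A) = 2.361 × 10^7/5.2769 = 4.47 × 10^6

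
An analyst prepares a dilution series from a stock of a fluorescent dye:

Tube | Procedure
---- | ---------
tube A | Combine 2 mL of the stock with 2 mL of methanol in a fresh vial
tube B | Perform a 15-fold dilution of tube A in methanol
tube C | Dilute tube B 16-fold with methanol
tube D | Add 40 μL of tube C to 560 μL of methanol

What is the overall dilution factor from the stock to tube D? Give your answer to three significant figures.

7.20 × 10^3

Step 1: 2 mL + 2 mL = 4 mL total → factor 4/2 = 2
Step 2: 15-fold → factor 15
Step 3: 16-fold → factor 16
Step 4: 40 μL + 560 μL = 600 μL total → factor 600/40 = 15
Overall dilution factor = 2 × 15 × 16 × 15 = 7200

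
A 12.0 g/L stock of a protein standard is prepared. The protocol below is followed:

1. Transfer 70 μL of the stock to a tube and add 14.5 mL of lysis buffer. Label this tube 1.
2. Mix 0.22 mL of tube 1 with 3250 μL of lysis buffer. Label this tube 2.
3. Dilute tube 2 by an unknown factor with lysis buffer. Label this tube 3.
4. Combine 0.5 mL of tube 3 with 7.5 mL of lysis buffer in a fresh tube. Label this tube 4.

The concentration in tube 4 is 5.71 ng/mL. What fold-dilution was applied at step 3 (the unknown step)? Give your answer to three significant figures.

40.0-fold

Step 1: 70 μL + 14.5 mL = 14570 μL total → factor 14570/70 = 208.14
Step 2: 0.22 mL + 3250 μL = 3.47 mL total → factor 3.47/0.22 = 15.773
Step 3: unknown factor x
Step 4: 0.5 mL + 7.5 mL = 8 mL total → factor 8/0.5 = 16
Product of known-step factors = 52528
Overall factor = 12.0 g/L / (5.71 ng/mL) = 2.1016 × 10^6
x = 2.1016 × 10^6 / 52528 = 40.0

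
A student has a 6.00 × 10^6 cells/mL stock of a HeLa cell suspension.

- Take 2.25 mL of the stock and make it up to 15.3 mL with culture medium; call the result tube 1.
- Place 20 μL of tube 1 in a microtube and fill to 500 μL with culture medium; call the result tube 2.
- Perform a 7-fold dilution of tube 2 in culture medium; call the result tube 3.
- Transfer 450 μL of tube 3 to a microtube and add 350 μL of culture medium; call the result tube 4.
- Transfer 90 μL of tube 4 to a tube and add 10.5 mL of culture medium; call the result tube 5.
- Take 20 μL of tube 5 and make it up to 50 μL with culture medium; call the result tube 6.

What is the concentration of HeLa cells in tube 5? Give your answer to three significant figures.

24.1 cells/mL

Step 1: 2.25 mL brought to 15.3 mL → factor 15.3/2.25 = 6.8
Step 2: 20 μL brought to 500 μL → factor 500/20 = 25
Step 3: 7-fold → factor 7
Step 4: 450 μL + 350 μL = 800 μL total → factor 800/450 = 1.7778
Step 5: 90 μL + 10.5 mL = 10590 μL total → factor 10590/90 = 117.67
Dilution factor through tube 5 = 6.8 × 25 × 7 × 1.7778 × 117.67 = 2.4893 × 10^5
[tube 5] = 6.00 × 10^6 cells/mL / 2.4893 × 10^5 = 24.1 cells/mL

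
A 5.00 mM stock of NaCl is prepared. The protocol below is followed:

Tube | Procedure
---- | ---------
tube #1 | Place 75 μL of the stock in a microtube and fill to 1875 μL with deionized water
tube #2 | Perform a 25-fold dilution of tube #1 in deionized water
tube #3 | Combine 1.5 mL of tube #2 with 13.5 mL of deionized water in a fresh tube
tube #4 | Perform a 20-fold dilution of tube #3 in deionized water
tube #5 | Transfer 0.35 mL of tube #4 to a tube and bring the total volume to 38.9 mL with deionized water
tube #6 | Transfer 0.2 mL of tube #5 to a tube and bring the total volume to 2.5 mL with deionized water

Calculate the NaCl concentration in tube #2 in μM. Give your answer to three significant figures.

Step 1: 75 μL brought to 1875 μL → factor 1875/75 = 25
Step 2: 25-fold → factor 25
Dilution factor through tube #2 = 25 × 25 = 625
[tube #2] = 5.00 mM / 625 = 0.008000 mM = 8.00 μM

8.00 μM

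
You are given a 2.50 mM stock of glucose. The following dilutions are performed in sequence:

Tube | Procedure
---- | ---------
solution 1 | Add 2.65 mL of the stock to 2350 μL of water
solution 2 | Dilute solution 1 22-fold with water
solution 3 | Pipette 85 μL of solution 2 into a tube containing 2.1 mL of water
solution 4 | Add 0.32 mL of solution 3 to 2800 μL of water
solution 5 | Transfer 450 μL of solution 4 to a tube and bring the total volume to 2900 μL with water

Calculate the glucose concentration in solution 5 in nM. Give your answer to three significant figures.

37.3 nM

Step 1: 2.65 mL + 2350 μL = 5 mL total → factor 5/2.65 = 1.8868
Step 2: 22-fold → factor 22
Step 3: 85 μL + 2.1 mL = 2185 μL total → factor 2185/85 = 25.706
Step 4: 0.32 mL + 2800 μL = 3.12 mL total → factor 3.12/0.32 = 9.75
Step 5: 450 μL brought to 2900 μL → factor 2900/450 = 6.4444
Dilution factor through solution 5 = 1.8868 × 22 × 25.706 × 9.75 × 6.4444 = 67045
[solution 5] = 2.50 mM / 67045 = 3.729 × 10^-5 mM = 37.3 nM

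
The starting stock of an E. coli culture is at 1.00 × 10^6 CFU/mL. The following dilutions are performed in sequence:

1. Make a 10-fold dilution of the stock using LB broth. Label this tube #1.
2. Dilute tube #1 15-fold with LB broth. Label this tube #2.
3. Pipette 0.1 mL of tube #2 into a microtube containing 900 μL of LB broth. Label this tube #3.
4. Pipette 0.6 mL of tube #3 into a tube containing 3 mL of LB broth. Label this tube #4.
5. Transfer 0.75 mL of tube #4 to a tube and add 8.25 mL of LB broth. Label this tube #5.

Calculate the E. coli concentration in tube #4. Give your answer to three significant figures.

Step 1: 10-fold → factor 10
Step 2: 15-fold → factor 15
Step 3: 0.1 mL + 900 μL = 1 mL total → factor 1/0.1 = 10
Step 4: 0.6 mL + 3 mL = 3.6 mL total → factor 3.6/0.6 = 6
Dilution factor through tube #4 = 10 × 15 × 10 × 6 = 9000
[tube #4] = 1.00 × 10^6 CFU/mL / 9000 = 111 CFU/mL

111 CFU/mL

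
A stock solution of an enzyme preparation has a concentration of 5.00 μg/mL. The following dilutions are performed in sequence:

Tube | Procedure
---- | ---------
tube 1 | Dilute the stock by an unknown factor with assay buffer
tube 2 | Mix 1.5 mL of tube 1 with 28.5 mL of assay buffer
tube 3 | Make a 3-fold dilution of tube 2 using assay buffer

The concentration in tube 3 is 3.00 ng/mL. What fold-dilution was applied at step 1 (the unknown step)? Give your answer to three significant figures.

27.8-fold

Step 1: unknown factor x
Step 2: 1.5 mL + 28.5 mL = 30 mL total → factor 30/1.5 = 20
Step 3: 3-fold → factor 3
Product of known-step factors = 60
Overall factor = 5.00 μg/mL / (3.00 ng/mL) = 1666.7
x = 1666.7 / 60 = 27.8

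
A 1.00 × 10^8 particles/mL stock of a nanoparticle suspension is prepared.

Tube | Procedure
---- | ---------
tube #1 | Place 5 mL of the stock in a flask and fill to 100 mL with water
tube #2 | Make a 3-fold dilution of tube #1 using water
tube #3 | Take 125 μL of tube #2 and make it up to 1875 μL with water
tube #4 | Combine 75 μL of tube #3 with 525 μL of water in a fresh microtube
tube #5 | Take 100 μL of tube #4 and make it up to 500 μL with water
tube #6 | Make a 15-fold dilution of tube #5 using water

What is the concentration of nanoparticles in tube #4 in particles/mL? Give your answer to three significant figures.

1.39 × 10^4 particles/mL

Step 1: 5 mL brought to 100 mL → factor 100/5 = 20
Step 2: 3-fold → factor 3
Step 3: 125 μL brought to 1875 μL → factor 1875/125 = 15
Step 4: 75 μL + 525 μL = 600 μL total → factor 600/75 = 8
Dilution factor through tube #4 = 20 × 3 × 15 × 8 = 7200
[tube #4] = 1.00 × 10^8 particles/mL / 7200 = 1.39 × 10^4 particles/mL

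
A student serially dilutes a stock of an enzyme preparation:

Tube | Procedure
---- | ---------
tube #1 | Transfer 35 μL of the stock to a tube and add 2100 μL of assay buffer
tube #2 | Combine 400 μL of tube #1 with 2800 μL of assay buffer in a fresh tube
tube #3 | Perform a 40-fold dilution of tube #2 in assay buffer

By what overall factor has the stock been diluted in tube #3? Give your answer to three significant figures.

Step 1: 35 μL + 2100 μL = 2135 μL total → factor 2135/35 = 61
Step 2: 400 μL + 2800 μL = 3200 μL total → factor 3200/400 = 8
Step 3: 40-fold → factor 40
Overall dilution factor = 61 × 8 × 40 = 19520

1.95 × 10^4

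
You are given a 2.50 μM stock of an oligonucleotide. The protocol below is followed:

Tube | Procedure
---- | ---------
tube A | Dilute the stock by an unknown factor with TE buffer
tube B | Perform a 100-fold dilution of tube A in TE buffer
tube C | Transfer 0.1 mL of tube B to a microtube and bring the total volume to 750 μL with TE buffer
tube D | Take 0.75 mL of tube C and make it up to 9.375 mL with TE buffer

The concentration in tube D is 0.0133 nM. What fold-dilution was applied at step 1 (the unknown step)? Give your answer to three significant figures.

Step 1: unknown factor x
Step 2: 100-fold → factor 100
Step 3: 0.1 mL brought to 750 μL → factor 0.75/0.1 = 7.5
Step 4: 0.75 mL brought to 9.375 mL → factor 9.375/0.75 = 12.5
Product of known-step factors = 9375
Overall factor = 2.50 μM / (0.0133 nM) = 1.8797 × 10^5
x = 1.8797 × 10^5 / 9375 = 20.1

20.1-fold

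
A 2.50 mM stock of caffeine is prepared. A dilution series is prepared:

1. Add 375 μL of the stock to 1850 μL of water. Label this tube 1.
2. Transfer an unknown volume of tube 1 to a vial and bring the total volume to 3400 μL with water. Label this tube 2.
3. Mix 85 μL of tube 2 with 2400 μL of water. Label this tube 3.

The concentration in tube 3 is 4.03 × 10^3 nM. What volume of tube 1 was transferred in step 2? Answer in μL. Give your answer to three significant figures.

951 μL

Step 1: 375 μL + 1850 μL = 2225 μL total → factor 2225/375 = 5.9333
Step 2: v brought to 3400 μL → factor = 3400 μL/v
Step 3: 85 μL + 2400 μL = 2485 μL total → factor 2485/85 = 29.235
Product of known-step factors = 173.46
Overall factor = 2.50 mM / (4.03 × 10^3 nM) = 620.35
Step-2 factor = 620.35 / 173.46 = 3.5763
v = 3400 μL / 3.5763 = 951 μL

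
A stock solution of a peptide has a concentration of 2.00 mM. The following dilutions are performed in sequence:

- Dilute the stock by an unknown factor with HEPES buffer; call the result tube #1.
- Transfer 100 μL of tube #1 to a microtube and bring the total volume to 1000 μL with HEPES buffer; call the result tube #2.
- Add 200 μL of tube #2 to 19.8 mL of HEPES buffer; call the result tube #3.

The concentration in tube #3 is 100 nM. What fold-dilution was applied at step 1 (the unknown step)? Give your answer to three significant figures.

20.0-fold

Step 1: unknown factor x
Step 2: 100 μL brought to 1000 μL → factor 1000/100 = 10
Step 3: 200 μL + 19.8 mL = 20000 μL total → factor 20000/200 = 100
Product of known-step factors = 1000
Overall factor = 2.00 mM / (100 nM) = 20000
x = 20000 / 1000 = 20.0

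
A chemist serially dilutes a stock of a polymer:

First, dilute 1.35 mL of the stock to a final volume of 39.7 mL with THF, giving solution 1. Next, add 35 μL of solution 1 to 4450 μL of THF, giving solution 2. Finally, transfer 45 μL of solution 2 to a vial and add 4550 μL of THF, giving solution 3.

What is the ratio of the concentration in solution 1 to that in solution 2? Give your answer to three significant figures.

128

Step 1: 1.35 mL brought to 39.7 mL → factor 39.7/1.35 = 29.407
Step 2: 35 μL + 4450 μL = 4485 μL total → factor 4485/35 = 128.14
Dilution factor to solution 1 = 29.407; to solution 2 = 3768.3
[solution 1]/[solution 2] = (factor to solution 2)/(factor to solution 1) = 3768.3/29.407 = 128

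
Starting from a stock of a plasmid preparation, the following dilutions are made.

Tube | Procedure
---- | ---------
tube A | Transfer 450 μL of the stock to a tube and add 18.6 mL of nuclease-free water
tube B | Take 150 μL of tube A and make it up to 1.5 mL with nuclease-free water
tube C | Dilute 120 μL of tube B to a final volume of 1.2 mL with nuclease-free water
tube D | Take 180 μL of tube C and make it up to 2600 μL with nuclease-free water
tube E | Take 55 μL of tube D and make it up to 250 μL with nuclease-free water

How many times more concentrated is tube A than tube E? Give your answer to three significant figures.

Step 1: 450 μL + 18.6 mL = 19050 μL total → factor 19050/450 = 42.333
Step 2: 150 μL brought to 1.5 mL → factor 1500/150 = 10
Step 3: 120 μL brought to 1.2 mL → factor 1200/120 = 10
Step 4: 180 μL brought to 2600 μL → factor 2600/180 = 14.444
Step 5: 55 μL brought to 250 μL → factor 250/55 = 4.5455
Dilution factor to tube A = 42.333; to tube E = 2.7795 × 10^5
[tube A]/[tube E] = (factor to tube E)/(factor to tube A) = 2.7795 × 10^5/42.333 = 6.57 × 10^3

6.57 × 10^3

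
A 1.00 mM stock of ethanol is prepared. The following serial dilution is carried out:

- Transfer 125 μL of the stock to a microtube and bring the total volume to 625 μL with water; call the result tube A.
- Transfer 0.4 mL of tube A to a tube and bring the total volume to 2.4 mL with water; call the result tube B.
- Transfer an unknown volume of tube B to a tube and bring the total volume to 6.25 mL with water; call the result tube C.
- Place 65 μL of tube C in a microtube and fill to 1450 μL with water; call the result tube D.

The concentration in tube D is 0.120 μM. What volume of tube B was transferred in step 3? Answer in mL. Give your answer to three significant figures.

Step 1: 125 μL brought to 625 μL → factor 625/125 = 5
Step 2: 0.4 mL brought to 2.4 mL → factor 2.4/0.4 = 6
Step 3: v brought to 6.25 mL → factor = 6.25 mL/v
Step 4: 65 μL brought to 1450 μL → factor 1450/65 = 22.308
Product of known-step factors = 669.23
Overall factor = 1.00 mM / (0.120 μM) = 8333.3
Step-3 factor = 8333.3 / 669.23 = 12.452
v = 6.25 mL / 12.452 = 0.502 mL

0.502 mL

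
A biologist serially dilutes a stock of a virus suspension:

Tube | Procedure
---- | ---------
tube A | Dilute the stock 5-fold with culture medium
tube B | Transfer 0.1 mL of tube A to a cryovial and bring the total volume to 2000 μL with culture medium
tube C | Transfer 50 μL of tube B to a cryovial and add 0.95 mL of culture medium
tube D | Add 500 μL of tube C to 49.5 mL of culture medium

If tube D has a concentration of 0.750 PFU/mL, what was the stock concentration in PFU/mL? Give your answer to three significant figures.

1.50 × 10^5 PFU/mL

Step 1: 5-fold → factor 5
Step 2: 0.1 mL brought to 2000 μL → factor 2/0.1 = 20
Step 3: 50 μL + 0.95 mL = 1000 μL total → factor 1000/50 = 20
Step 4: 500 μL + 49.5 mL = 50000 μL total → factor 50000/500 = 100
Overall dilution factor = 5 × 20 × 20 × 100 = 2 × 10^5
Stock = 0.750 PFU/mL × 2 × 10^5 = 1.50 × 10^5 PFU/mL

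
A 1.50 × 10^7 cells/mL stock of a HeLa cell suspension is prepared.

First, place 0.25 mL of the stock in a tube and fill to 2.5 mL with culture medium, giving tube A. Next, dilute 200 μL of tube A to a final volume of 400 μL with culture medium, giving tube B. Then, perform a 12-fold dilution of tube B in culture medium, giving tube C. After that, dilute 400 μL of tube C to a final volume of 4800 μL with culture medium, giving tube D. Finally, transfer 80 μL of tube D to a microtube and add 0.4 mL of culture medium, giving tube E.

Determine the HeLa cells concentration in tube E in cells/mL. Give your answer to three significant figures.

868 cells/mL

Step 1: 0.25 mL brought to 2.5 mL → factor 2.5/0.25 = 10
Step 2: 200 μL brought to 400 μL → factor 400/200 = 2
Step 3: 12-fold → factor 12
Step 4: 400 μL brought to 4800 μL → factor 4800/400 = 12
Step 5: 80 μL + 0.4 mL = 480 μL total → factor 480/80 = 6
Overall dilution factor = 10 × 2 × 12 × 12 × 6 = 17280
Final = 1.50 × 10^7 cells/mL / 17280 = 868 cells/mL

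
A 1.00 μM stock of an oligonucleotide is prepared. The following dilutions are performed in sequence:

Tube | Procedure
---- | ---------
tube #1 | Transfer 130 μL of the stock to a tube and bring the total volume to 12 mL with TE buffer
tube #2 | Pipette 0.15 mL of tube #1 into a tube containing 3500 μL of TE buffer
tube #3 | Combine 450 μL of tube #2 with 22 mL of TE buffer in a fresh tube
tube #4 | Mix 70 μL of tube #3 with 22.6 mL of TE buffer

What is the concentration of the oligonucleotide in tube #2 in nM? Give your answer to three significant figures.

0.445 nM

Step 1: 130 μL brought to 12 mL → factor 12000/130 = 92.308
Step 2: 0.15 mL + 3500 μL = 3.65 mL total → factor 3.65/0.15 = 24.333
Dilution factor through tube #2 = 92.308 × 24.333 = 2246.2
[tube #2] = 1.00 μM / 2246.2 = 0.0004452 μM = 0.445 nM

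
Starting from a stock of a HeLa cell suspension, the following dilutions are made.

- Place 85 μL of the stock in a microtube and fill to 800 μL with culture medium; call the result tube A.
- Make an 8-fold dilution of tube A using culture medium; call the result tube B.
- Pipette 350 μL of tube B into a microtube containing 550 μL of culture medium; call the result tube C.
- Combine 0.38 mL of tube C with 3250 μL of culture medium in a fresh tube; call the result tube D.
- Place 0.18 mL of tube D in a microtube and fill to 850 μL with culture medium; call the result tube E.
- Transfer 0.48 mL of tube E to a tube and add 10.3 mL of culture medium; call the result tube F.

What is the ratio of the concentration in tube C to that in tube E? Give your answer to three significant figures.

45.1

Step 1: 85 μL brought to 800 μL → factor 800/85 = 9.4118
Step 2: 8-fold → factor 8
Step 3: 350 μL + 550 μL = 900 μL total → factor 900/350 = 2.5714
Step 4: 0.38 mL + 3250 μL = 3.63 mL total → factor 3.63/0.38 = 9.5526
Step 5: 0.18 mL brought to 850 μL → factor 0.85/0.18 = 4.7222
Dilution factor to tube C = 193.61; to tube E = 8733.8
[tube C]/[tube E] = (factor to tube E)/(factor to tube C) = 8733.8/193.61 = 45.1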